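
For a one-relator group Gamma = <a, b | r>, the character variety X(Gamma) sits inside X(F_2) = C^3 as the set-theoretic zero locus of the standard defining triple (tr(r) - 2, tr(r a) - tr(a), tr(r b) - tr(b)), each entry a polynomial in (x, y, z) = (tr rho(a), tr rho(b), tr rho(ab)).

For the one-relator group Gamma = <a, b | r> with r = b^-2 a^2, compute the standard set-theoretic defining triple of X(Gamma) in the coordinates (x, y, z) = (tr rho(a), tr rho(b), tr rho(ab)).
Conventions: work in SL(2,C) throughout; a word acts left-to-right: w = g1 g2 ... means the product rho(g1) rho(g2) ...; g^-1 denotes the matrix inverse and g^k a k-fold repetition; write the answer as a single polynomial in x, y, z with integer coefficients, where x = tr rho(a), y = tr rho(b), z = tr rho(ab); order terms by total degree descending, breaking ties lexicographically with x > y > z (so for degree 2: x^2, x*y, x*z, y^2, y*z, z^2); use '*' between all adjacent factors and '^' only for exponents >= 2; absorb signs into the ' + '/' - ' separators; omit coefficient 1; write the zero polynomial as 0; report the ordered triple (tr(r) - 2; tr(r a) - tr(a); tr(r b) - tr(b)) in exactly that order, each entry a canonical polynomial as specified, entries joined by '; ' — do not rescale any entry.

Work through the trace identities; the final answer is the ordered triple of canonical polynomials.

x^2*y^2 - x*y*z - x^2 - y^2; x^3*y^2 - x^2*y*z - x^3 - 2*x*y^2 + y*z + 2*x; x^2*y - x*z - 2*y

next, trace(a^2) = trace(a) * trace(a) - trace(1)  (reduce the a square) = x^2 - 2
and trace(a^2 b) = trace(a) * trace(b a) - trace(b)  (reduce the a square) = x*z - y
and trace(b^-1 a^2) = trace(a^2) * trace(b) - trace(a^2 b)  (eliminate b^-1) = x^2*y - x*z - y
trace(b^-2 a^2) = trace(b^-1 a^2) * trace(b) - trace(b^-1 a^2 b)  (eliminate b^-1) = x^2*y^2 - x*y*z - x^2 - y^2 + 2
and trace(a^3) = trace(a) * trace(a^2) - trace(a) = x^3 - 3*x
and trace(a^3 b) = trace(a) * trace(b a^2) - trace(b a) = x^2*z - x*y - z
next, trace(b^-1 a^3) = trace(a^3) * trace(b) - trace(a^3 b) = x^3*y - x^2*z - 2*x*y + z
and trace(b^-2 a^3) = trace(b^-1 a^3) * trace(b) - trace(b^-1 a^3 b) = x^3*y^2 - x^2*y*z - x^3 - 2*x*y^2 + y*z + 3*x
assemble the triple (trace(r) - 2; trace(r a) - x; trace(r b) - y)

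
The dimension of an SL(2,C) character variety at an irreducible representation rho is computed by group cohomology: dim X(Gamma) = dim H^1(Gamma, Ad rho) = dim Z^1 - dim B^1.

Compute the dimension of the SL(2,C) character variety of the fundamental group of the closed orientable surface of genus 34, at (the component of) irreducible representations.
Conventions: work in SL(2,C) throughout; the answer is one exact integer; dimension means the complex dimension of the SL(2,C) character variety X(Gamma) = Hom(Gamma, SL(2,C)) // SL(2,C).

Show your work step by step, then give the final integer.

Gamma = pi_1(Sigma_34) = < a_1, b_1, ..., a_34, b_34 | prod [a_i, b_i] > has 2g = 68 generators and 1 relator.
Before the relator condition, cocycle space has dim 3*68 = 204.
At an irreducible rho, H^2 = coker(d_2) vanishes (Poincare duality: H^2 is dual to H^0 = invariants = 0), so d_2 is surjective onto sl_2 and dim Z^1 = 204 - 3 = 201.
Coboundaries contribute dim B^1 = 3 (injective at irreducible rho).
Hence dim X = 201 - 3 = 198.

198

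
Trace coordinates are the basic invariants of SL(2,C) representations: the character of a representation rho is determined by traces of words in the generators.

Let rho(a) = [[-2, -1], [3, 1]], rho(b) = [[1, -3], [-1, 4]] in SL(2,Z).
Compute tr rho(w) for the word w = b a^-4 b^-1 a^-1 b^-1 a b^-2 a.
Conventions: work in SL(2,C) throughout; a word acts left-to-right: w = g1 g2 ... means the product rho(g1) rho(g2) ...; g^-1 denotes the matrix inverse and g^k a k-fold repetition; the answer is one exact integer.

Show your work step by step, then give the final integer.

-898

rho(b) = [[1, -3], [-1, 4]]
... * rho(a^-1) = [[1, 1], [-3, -2]]  ->  [[10, 7], [-13, -9]]
... * rho(a^-1) = [[1, 1], [-3, -2]]  ->  [[-11, -4], [14, 5]]
... * rho(a^-1) = [[1, 1], [-3, -2]]  ->  [[1, -3], [-1, 4]]
... * rho(a^-1) = [[1, 1], [-3, -2]]  ->  [[10, 7], [-13, -9]]
... * rho(b^-1) = [[4, 3], [1, 1]]  ->  [[47, 37], [-61, -48]]
... * rho(a^-1) = [[1, 1], [-3, -2]]  ->  [[-64, -27], [83, 35]]
... * rho(b^-1) = [[4, 3], [1, 1]]  ->  [[-283, -219], [367, 284]]
... * rho(a) = [[-2, -1], [3, 1]]  ->  [[-91, 64], [118, -83]]
... * rho(b^-1) = [[4, 3], [1, 1]]  ->  [[-300, -209], [389, 271]]
... * rho(b^-1) = [[4, 3], [1, 1]]  ->  [[-1409, -1109], [1827, 1438]]
... * rho(a) = [[-2, -1], [3, 1]]  ->  [[-509, 300], [660, -389]]
tr = -509 + -389 = -898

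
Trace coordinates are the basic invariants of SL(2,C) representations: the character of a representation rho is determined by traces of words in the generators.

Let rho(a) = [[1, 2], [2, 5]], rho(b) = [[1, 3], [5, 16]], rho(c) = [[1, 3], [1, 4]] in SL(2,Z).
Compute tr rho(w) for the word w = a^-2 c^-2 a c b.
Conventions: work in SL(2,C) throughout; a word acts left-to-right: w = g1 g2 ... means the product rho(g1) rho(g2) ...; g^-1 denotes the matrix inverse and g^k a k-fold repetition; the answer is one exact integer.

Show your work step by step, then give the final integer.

rho(a^-1) = [[5, -2], [-2, 1]]
... * rho(a^-1) = [[5, -2], [-2, 1]]  ->  [[29, -12], [-12, 5]]
... * rho(c^-1) = [[4, -3], [-1, 1]]  ->  [[128, -99], [-53, 41]]
... * rho(c^-1) = [[4, -3], [-1, 1]]  ->  [[611, -483], [-253, 200]]
... * rho(a) = [[1, 2], [2, 5]]  ->  [[-355, -1193], [147, 494]]
... * rho(c) = [[1, 3], [1, 4]]  ->  [[-1548, -5837], [641, 2417]]
... * rho(b) = [[1, 3], [5, 16]]  ->  [[-30733, -98036], [12726, 40595]]
tr = -30733 + 40595 = 9862

9862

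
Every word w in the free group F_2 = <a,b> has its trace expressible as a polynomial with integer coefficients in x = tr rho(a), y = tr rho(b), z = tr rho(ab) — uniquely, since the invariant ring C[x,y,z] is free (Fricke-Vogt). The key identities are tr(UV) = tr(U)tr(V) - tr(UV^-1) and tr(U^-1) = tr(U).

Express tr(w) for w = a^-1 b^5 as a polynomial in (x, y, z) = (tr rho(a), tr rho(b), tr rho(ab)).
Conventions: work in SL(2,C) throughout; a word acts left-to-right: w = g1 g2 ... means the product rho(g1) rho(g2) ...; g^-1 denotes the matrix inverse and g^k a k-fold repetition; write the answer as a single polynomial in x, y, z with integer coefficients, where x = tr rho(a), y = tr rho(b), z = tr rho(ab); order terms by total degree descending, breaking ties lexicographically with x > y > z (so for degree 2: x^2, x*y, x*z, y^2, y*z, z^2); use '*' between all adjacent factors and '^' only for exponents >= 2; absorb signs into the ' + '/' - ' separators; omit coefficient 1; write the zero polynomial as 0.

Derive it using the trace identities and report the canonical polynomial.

trace(b^2) = trace(b) trace(b) - trace(1)  (reduce the b square) = y^2 - 2
trace(b^3) = trace(b) trace(b^2) - trace(b)  (reduce the b square) = y^3 - 3*y
trace(b^4) = trace(b) trace(b^3) - trace(b^2)  (reduce the b square) = y^4 - 4*y^2 + 2
trace(b^5) = trace(b) trace(b^4) - trace(b^3)  (reduce the b square) = y^5 - 5*y^3 + 5*y
trace(a b^2) = trace(b) trace(a b) - trace(a)  (reduce the b square) = y*z - x
and trace(b^2 a b) = trace(b) trace(a b^2) - trace(a b)  (reduce the b square) = y^2*z - x*y - z
next, trace(b a b^3) = trace(b) trace(b^2 a b) - trace(b^2 a)  (reduce the b square) = y^3*z - x*y^2 - 2*y*z + x
and trace(b^5 a) = trace(b) trace(b a b^3) - trace(b a b^2)  (reduce the b square) = y^4*z - x*y^3 - 3*y^2*z + 2*x*y + z
next, trace(a^-1 b^5) = trace(b^5) trace(a) - trace(b^5 a)  (eliminate a^-1) = x*y^5 - y^4*z - 4*x*y^3 + 3*y^2*z + 3*x*y - z

x*y^5 - y^4*z - 4*x*y^3 + 3*y^2*z + 3*x*y - z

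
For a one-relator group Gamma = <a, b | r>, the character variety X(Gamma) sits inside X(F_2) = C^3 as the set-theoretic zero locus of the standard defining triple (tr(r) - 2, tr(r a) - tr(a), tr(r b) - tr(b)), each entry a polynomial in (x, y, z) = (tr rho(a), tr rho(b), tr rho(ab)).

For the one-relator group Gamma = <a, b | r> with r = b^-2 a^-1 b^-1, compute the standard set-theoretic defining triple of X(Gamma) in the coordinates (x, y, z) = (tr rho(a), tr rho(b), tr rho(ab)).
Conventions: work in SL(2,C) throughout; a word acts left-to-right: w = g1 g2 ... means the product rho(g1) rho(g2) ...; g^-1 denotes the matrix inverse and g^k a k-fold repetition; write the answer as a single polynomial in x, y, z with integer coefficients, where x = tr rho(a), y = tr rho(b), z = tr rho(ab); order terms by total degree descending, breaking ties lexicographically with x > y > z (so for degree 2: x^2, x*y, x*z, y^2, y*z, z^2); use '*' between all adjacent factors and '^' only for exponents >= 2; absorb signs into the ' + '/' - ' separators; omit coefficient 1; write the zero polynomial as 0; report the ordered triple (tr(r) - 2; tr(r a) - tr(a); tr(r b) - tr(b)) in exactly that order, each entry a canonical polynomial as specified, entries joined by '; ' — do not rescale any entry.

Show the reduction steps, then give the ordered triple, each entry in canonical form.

y^2*z - x*y - z - 2; x*y^2*z - x^2*y - y*z^2 - x + y; y*z - x - y

tr(b^-1) = tr(b) = y
tr(b^-2) = tr(b^-1)*tr(b) - tr(1)   [inverse elimination on b] = y^2 - 2
tr(b^-3) = tr(b^-2)*tr(b) - tr(b^-1)   [inverse elimination on b] = y^3 - 3*y
tr(a b^-1) = tr(a)*tr(b) - tr(a b)   [inverse elimination on b] = x*y - z
tr(b^-1 a b^-1) = tr(a b^-1)*tr(b) - tr(a)   [inverse elimination on b] = x*y^2 - y*z - x
tr(b^-3 a) = tr(b^-1 a b^-1)*tr(b) - tr(b^-1 a)   [inverse elimination on b] = x*y^3 - y^2*z - 2*x*y + z
tr(b^-2 a^-1 b^-1) = tr(b^-3)*tr(a) - tr(b^-3 a)   [inverse elimination on a] = y^2*z - x*y - z
tr(a^2) = tr(a)*tr(a) - tr(1) = x^2 - 2
tr(a^2 b) = tr(a)*tr(b a) - tr(b) = x*z - y
tr(b^-1 a^2) = tr(a^2)*tr(b) - tr(a^2 b) = x^2*y - x*z - y
tr(a b^-2 a) = tr(b^-1 a^2)*tr(b) - tr(b^-1 a^2 b) = x^2*y^2 - x*y*z - x^2 - y^2 + 2
tr(a b a b) = tr(b a)*tr(b a) - tr(1)   [split at repeated b] = z^2 - 2
tr(b^-1 a b a) = tr(a b a)*tr(b) - tr(a b a b) = x*y*z - y^2 - z^2 + 2
tr(a b^-2 a b) = tr(b^-1 a b a)*tr(b) - tr(b^-1 a b a b) = x*y^2*z - y^3 - y*z^2 - x*z + 3*y
tr(b^-1 a b^-2 a) = tr(a b^-2 a)*tr(b) - tr(a b^-2 a b) = x^2*y^3 - 2*x*y^2*z - x^2*y + y*z^2 + x*z - y
tr(b^-2 a^-1 b^-1 a) = tr(b^-1 a b^-2)*tr(a) - tr(b^-1 a b^-2 a) = x*y^2*z - x^2*y - y*z^2 + y
tr(b^-2 a^-1) = tr(b^-2)*tr(a) - tr(b^-2 a)  (eliminate a^-1) = y*z - x
assemble the triple (tr(r) - 2; tr(r a) - x; tr(r b) - y)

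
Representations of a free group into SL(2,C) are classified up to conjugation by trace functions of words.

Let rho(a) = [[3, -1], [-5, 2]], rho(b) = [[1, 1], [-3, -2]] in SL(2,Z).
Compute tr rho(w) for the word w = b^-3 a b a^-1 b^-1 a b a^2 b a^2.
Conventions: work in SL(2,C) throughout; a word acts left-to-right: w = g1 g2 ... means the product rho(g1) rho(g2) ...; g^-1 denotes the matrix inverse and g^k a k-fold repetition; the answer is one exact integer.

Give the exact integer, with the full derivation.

15861

rho(b^-1) = [[-2, -1], [3, 1]]
... * rho(b^-1) = [[-2, -1], [3, 1]]  ->  [[1, 1], [-3, -2]]
... * rho(b^-1) = [[-2, -1], [3, 1]]  ->  [[1, 0], [0, 1]]
... * rho(a) = [[3, -1], [-5, 2]]  ->  [[3, -1], [-5, 2]]
... * rho(b) = [[1, 1], [-3, -2]]  ->  [[6, 5], [-11, -9]]
... * rho(a^-1) = [[2, 1], [5, 3]]  ->  [[37, 21], [-67, -38]]
... * rho(b^-1) = [[-2, -1], [3, 1]]  ->  [[-11, -16], [20, 29]]
... * rho(a) = [[3, -1], [-5, 2]]  ->  [[47, -21], [-85, 38]]
... * rho(b) = [[1, 1], [-3, -2]]  ->  [[110, 89], [-199, -161]]
... * rho(a) = [[3, -1], [-5, 2]]  ->  [[-115, 68], [208, -123]]
... * rho(a) = [[3, -1], [-5, 2]]  ->  [[-685, 251], [1239, -454]]
... * rho(b) = [[1, 1], [-3, -2]]  ->  [[-1438, -1187], [2601, 2147]]
... * rho(a) = [[3, -1], [-5, 2]]  ->  [[1621, -936], [-2932, 1693]]
... * rho(a) = [[3, -1], [-5, 2]]  ->  [[9543, -3493], [-17261, 6318]]
tr = 9543 + 6318 = 15861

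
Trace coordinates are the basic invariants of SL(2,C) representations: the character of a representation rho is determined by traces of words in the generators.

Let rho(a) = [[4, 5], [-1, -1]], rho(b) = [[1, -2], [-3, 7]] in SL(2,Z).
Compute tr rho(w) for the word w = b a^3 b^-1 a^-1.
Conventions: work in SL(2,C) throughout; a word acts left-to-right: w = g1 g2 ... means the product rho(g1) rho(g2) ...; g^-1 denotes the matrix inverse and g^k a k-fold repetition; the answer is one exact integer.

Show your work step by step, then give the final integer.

5679

rho(b) = [[1, -2], [-3, 7]]
... * rho(a) = [[4, 5], [-1, -1]]  ->  [[6, 7], [-19, -22]]
... * rho(a) = [[4, 5], [-1, -1]]  ->  [[17, 23], [-54, -73]]
... * rho(a) = [[4, 5], [-1, -1]]  ->  [[45, 62], [-143, -197]]
... * rho(b^-1) = [[7, 2], [3, 1]]  ->  [[501, 152], [-1592, -483]]
... * rho(a^-1) = [[-1, -5], [1, 4]]  ->  [[-349, -1897], [1109, 6028]]
tr = -349 + 6028 = 5679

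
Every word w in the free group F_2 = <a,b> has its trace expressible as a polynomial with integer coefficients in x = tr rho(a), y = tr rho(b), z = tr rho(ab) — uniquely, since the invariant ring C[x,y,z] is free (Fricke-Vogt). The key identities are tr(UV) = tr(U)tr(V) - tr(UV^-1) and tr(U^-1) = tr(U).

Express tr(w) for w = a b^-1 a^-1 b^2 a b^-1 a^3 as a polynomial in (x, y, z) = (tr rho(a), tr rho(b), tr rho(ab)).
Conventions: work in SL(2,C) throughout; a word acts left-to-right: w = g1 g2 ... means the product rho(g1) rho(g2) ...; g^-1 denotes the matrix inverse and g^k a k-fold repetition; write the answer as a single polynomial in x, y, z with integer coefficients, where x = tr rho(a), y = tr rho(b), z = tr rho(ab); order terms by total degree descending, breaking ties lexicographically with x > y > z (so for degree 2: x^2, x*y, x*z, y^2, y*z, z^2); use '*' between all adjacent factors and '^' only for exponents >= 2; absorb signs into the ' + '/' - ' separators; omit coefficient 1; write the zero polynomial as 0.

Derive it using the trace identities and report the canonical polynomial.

-x^5*y^3*z + x^6*y^2 + x^4*y^4 + 2*x^4*y^2*z^2 - x^5*y*z + 2*x^3*y^3*z - x^3*y*z^3 - 7*x^4*y^2 - 3*x^2*y^4 - 5*x^2*y^2*z^2 + 6*x^3*y*z + x*y^3*z + 2*x*y*z^3 + x^4 + 13*x^2*y^2 + y^4 + y^2*z^2 - 8*x*y*z - 4*x^2 - 4*y^2 + 2

tr(b^2 a) = tr(b) tr(a b) - tr(a)  (reduce the b square) = y*z - x
tr(b^2) = tr(b) tr(b) - tr(1)  (reduce the b square) = y^2 - 2
tr(b^2 a^2) = tr(a) tr(b^2 a) - tr(b^2)  (reduce the a square) = x*y*z - x^2 - y^2 + 2
tr(b^2 a^3) = tr(a) tr(b^2 a^2) - tr(b^2 a)  (reduce the a square) = x^2*y*z - x^3 - x*y^2 - y*z + 3*x
tr(a^3 b^2 a) = tr(a) tr(b^2 a^3) - tr(b^2 a^2)  (reduce the a square) = x^3*y*z - x^4 - x^2*y^2 - 2*x*y*z + 4*x^2 + y^2 - 2
tr(b a b a) = tr(a b) tr(a b) - tr(1)  (split on a) = z^2 - 2
tr(b a b a^2) = tr(a) tr(b a b a) - tr(b a b)  (reduce the a square) = x*z^2 - y*z - x
tr(a b a^3 b) = tr(a) tr(b a b a^2) - tr(b a b a)  (reduce the a square) = x^2*z^2 - x*y*z - x^2 - z^2 + 2
tr(a b a) = tr(a) tr(b a) - tr(b)  (reduce the a square) = x*z - y
tr(b a^3) = tr(a) tr(a b a) - tr(a b)  (reduce the a square) = x^2*z - x*y - z
tr(a b a^3) = tr(a) tr(b a^3) - tr(b a^2)  (reduce the a square) = x^3*z - x^2*y - 2*x*z + y
tr(a^3 b^2 a b) = tr(b) tr(a b a^3 b) - tr(a b a^3)  (reduce the b square) = x^2*y*z^2 - x^3*z - x*y^2*z - y*z^2 + 2*x*z + y
tr(b^2 a b^-1 a^3) = tr(a^3 b^2 a) tr(b) - tr(a^3 b^2 a b)  (eliminate b^-1) = x^3*y^2*z - x^4*y - x^2*y^3 - x^2*y*z^2 + x^3*z - x*y^2*z + 4*x^2*y + y^3 + y*z^2 - 2*x*z - 3*y
tr(b^3 a^2) = tr(b) tr(a^2 b^2) - tr(a^2 b)  (reduce the b square) = x*y^2*z - x^2*y - y^3 - x*z + 3*y
tr(b^3 a) = tr(b) tr(a b^2) - tr(a b)  (reduce the b square) = y^2*z - x*y - z
tr(a b^3 a^2) = tr(a) tr(b^3 a^2) - tr(b^3 a)  (reduce the a square) = x^2*y^2*z - x^3*y - x*y^3 - x^2*z - y^2*z + 4*x*y + z
tr(a b^3 a^3) = tr(a) tr(a b^3 a^2) - tr(a b^3 a)  (reduce the a square) = x^3*y^2*z - x^4*y - x^2*y^3 - x^3*z - 2*x*y^2*z + 5*x^2*y + y^3 + 2*x*z - 3*y
tr(a^4 b^3 a) = tr(a) tr(a b^3 a^3) - tr(a b^3 a^2)  (reduce the a square) = x^4*y^2*z - x^5*y - x^3*y^3 - x^4*z - 3*x^2*y^2*z + 6*x^3*y + 2*x*y^3 + 3*x^2*z + y^2*z - 7*x*y - z
tr(a b^2 a b a) = tr(b) tr(a b a^2 b) - tr(a b a^2)  (reduce the b square) = x*y*z^2 - x^2*z - y^2*z + z
tr(b a b a^4 b) = tr(a) tr(a b^2 a b a^2) - tr(a b^2 a b a)  (reduce the a square) = x^3*y*z^2 - x^4*z - x^2*y^2*z - 2*x*y*z^2 + 3*x^2*z + y^2*z + x*y - z
tr(b a b a^4) = tr(a) tr(b a b a^3) - tr(b a b a^2)  (reduce the a square) = x^3*z^2 - x^2*y*z - x^3 - 2*x*z^2 + y*z + 3*x
tr(a^4 b^3 a b) = tr(b) tr(b a b a^4 b) - tr(b a b a^4)  (reduce the b square) = x^3*y^2*z^2 - x^4*y*z - x^2*y^3*z - x^3*z^2 - 2*x*y^2*z^2 + 4*x^2*y*z + y^3*z + x^3 + x*y^2 + 2*x*z^2 - 2*y*z - 3*x
tr(b^2 a b^-1 a^4 b) = tr(a^4 b^3 a) tr(b) - tr(a^4 b^3 a b)  (eliminate b^-1) = x^4*y^3*z - x^5*y^2 - x^3*y^4 - x^3*y^2*z^2 - 2*x^2*y^3*z + 6*x^3*y^2 + x^3*z^2 + 2*x*y^4 + 2*x*y^2*z^2 - x^2*y*z - x^3 - 8*x*y^2 - 2*x*z^2 + y*z + 3*x
tr(b a b^2 a^3) = tr(b) tr(a^3 b a b) - tr(a^3 b a)  (reduce the b square) = x^2*y*z^2 - x^3*z - x*y^2*z - y*z^2 + 2*x*z + y
tr(b a b^2 a^2) = tr(b) tr(a^2 b a b) - tr(a^2 b a)  (reduce the b square) = x*y*z^2 - x^2*z - y^2*z + z
tr(a^3 b a b^2 a) = tr(a) tr(b a b^2 a^3) - tr(b a b^2 a^2)  (reduce the a square) = x^3*y*z^2 - x^4*z - x^2*y^2*z - 2*x*y*z^2 + 3*x^2*z + y^2*z + x*y - z
tr(a^4 b a b^2 a) = tr(a) tr(a^3 b a b^2 a) - tr(a^3 b a b^2)  (reduce the a square) = x^4*y*z^2 - x^5*z - x^3*y^2*z - 3*x^2*y*z^2 + 4*x^3*z + 2*x*y^2*z + x^2*y + y*z^2 - 3*x*z - y
tr(b a b a b a) = tr(a b) tr(a b a b) - tr(a^-1 b^-1)  (split on a) = z^3 - 3*z
tr(b a b a b) = tr(b) tr(a b a b) - tr(a b a)  (reduce the b square) = y*z^2 - x*z - y
tr(b a b a b a^2) = tr(a) tr(b a b a b a) - tr(b a b a b)  (reduce the a square) = x*z^3 - y*z^2 - 2*x*z + y
tr(b a b a b a^3) = tr(a) tr(b a b a b a^2) - tr(b a b a b a)  (reduce the a square) = x^2*z^3 - x*y*z^2 - 2*x^2*z - z^3 + x*y + 3*z
tr(a b a^4 b a b) = tr(a) tr(b a b a b a^3) - tr(b a b a b a^2)  (reduce the a square) = x^3*z^3 - x^2*y*z^2 - 2*x^3*z - 2*x*z^3 + x^2*y + y*z^2 + 5*x*z - y
tr(a b a^2 b a) = tr(a) tr(b a^2 b a) - tr(b a^2 b)  (reduce the a square) = x^2*z^2 - 2*x*y*z + y^2 - 2
tr(a b a^2 b a^2) = tr(a) tr(a b a^2 b a) - tr(a b a^2 b)  (reduce the a square) = x^3*z^2 - 2*x^2*y*z + x*y^2 - x*z^2 + y*z - x
tr(a b a^4 b a) = tr(a) tr(a b a^2 b a^2) - tr(a b a^2 b a)  (reduce the a square) = x^4*z^2 - 2*x^3*y*z + x^2*y^2 - 2*x^2*z^2 + 3*x*y*z - x^2 - y^2 + 2
tr(a^4 b a b^2 a b) = tr(b) tr(a b a^4 b a b) - tr(a b a^4 b a)  (reduce the b square) = x^3*y*z^3 - x^4*z^2 - x^2*y^2*z^2 - 2*x*y*z^3 + 2*x^2*z^2 + y^2*z^2 + 2*x*y*z + x^2 - 2
tr(b^2 a b^-1 a^4 b a) = tr(a^4 b a b^2 a) tr(b) - tr(a^4 b a b^2 a b)  (eliminate b^-1) = x^4*y^2*z^2 - x^5*y*z - x^3*y^3*z - x^3*y*z^3 + x^4*z^2 - 2*x^2*y^2*z^2 + 4*x^3*y*z + 2*x*y^3*z + 2*x*y*z^3 + x^2*y^2 - 2*x^2*z^2 - 5*x*y*z - x^2 - y^2 + 2
tr(a^-1 b^2 a b^-1 a^4 b) = tr(b^2 a b^-1 a^4 b) tr(a) - tr(b^2 a b^-1 a^4 b a)  (eliminate a^-1) = x^5*y^3*z - x^6*y^2 - x^4*y^4 - 2*x^4*y^2*z^2 + x^5*y*z - x^3*y^3*z + x^3*y*z^3 + 6*x^4*y^2 + 2*x^2*y^4 + 4*x^2*y^2*z^2 - 5*x^3*y*z - 2*x*y^3*z - 2*x*y*z^3 - x^4 - 9*x^2*y^2 + 6*x*y*z + 4*x^2 + y^2 - 2
tr(a b^-1 a^-1 b^2 a b^-1 a^3) = tr(a^-1 b^2 a b^-1 a^4) tr(b) - tr(a^-1 b^2 a b^-1 a^4 b)  (eliminate b^-1) = -x^5*y^3*z + x^6*y^2 + x^4*y^4 + 2*x^4*y^2*z^2 - x^5*y*z + 2*x^3*y^3*z - x^3*y*z^3 - 7*x^4*y^2 - 3*x^2*y^4 - 5*x^2*y^2*z^2 + 6*x^3*y*z + x*y^3*z + 2*x*y*z^3 + x^4 + 13*x^2*y^2 + y^4 + y^2*z^2 - 8*x*y*z - 4*x^2 - 4*y^2 + 2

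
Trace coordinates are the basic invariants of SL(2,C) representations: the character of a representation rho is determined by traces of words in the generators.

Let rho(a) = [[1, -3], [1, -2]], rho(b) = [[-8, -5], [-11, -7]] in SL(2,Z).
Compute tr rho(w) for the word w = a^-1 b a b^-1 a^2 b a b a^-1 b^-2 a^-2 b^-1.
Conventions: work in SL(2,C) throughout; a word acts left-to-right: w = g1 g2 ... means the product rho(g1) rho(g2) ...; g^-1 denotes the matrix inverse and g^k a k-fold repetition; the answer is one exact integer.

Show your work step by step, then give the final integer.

-7328827815

rho(a^-1) = [[-2, 3], [-1, 1]]
... * rho(b) = [[-8, -5], [-11, -7]]  ->  [[-17, -11], [-3, -2]]
... * rho(a) = [[1, -3], [1, -2]]  ->  [[-28, 73], [-5, 13]]
... * rho(b^-1) = [[-7, 5], [11, -8]]  ->  [[999, -724], [178, -129]]
... * rho(a) = [[1, -3], [1, -2]]  ->  [[275, -1549], [49, -276]]
... * rho(a) = [[1, -3], [1, -2]]  ->  [[-1274, 2273], [-227, 405]]
... * rho(b) = [[-8, -5], [-11, -7]]  ->  [[-14811, -9541], [-2639, -1700]]
... * rho(a) = [[1, -3], [1, -2]]  ->  [[-24352, 63515], [-4339, 11317]]
... * rho(b) = [[-8, -5], [-11, -7]]  ->  [[-503849, -322845], [-89775, -57524]]
... * rho(a^-1) = [[-2, 3], [-1, 1]]  ->  [[1330543, -1834392], [237074, -326849]]
... * rho(b^-1) = [[-7, 5], [11, -8]]  ->  [[-29492113, 21327851], [-5254857, 3800162]]
... * rho(b^-1) = [[-7, 5], [11, -8]]  ->  [[441051152, -318083373], [78585781, -56675581]]
... * rho(a^-1) = [[-2, 3], [-1, 1]]  ->  [[-564018931, 1005070083], [-100495981, 179081762]]
... * rho(a^-1) = [[-2, 3], [-1, 1]]  ->  [[122967779, -686986710], [21910200, -122406181]]
... * rho(b^-1) = [[-7, 5], [11, -8]]  ->  [[-8417628263, 6110732575], [-1499839391, 1088800448]]
tr = -8417628263 + 1088800448 = -7328827815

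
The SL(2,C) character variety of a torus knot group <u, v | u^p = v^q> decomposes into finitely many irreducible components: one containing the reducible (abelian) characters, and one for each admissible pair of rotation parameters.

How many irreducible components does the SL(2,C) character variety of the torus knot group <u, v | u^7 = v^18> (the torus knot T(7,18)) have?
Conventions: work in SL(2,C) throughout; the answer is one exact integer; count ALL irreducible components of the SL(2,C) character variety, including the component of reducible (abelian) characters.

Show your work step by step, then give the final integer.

In the torus knot group T(7,18), u^7 = v^18 is central, so an irreducible representation sends it to +I or -I (Schur).
On an irreducible component, tr(u) is locked at 2*cos(pi*alpha/7) for some alpha in 1..6, and tr(v) at 2*cos(pi*beta/18) for some beta in 1..17.
u^7 = (-1)^alpha I and v^18 = (-1)^beta I must agree, so alpha and beta have equal parity.
Counting: 3 odd alphas x 9 odd betas + 3 even alphas x 8 even betas = 27 + 24 = 51.
components with irreducible characters: 51; plus the single component of reducible (abelian) characters: total 52.

52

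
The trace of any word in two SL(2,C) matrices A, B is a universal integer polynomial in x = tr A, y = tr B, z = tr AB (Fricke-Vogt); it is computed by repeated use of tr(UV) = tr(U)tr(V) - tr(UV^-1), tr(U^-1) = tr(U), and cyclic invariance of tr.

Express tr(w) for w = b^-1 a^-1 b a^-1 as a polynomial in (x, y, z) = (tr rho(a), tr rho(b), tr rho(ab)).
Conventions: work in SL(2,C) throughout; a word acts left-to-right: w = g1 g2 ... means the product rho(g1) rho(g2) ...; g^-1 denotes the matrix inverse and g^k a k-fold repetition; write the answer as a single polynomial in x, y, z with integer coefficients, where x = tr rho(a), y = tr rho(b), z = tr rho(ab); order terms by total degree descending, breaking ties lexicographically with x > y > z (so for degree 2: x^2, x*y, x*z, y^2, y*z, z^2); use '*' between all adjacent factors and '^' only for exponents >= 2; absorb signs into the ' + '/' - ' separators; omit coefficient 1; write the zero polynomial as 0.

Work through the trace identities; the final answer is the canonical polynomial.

x*y*z - y^2 - z^2 + 2

use: tr(a^-1) = tr(a) = x
tr(b a b) = tr(b) * tr(a b) - tr(a) = y*z - x
use: tr(b a b a) = tr(a b) * tr(a b) - tr(1) = z^2 - 2
apply: tr(a^-1 b a b) = tr(b a b) * tr(a) - tr(b a b a) = x*y*z - x^2 - z^2 + 2
tr(b^-1 a^-1 b a) = tr(a^-1 b a) * tr(b) - tr(a^-1 b a b) = -x*y*z + x^2 + y^2 + z^2 - 2
tr(b^-1 a^-1 b a^-1) = tr(b^-1 a^-1 b) * tr(a) - tr(b^-1 a^-1 b a) = x*y*z - y^2 - z^2 + 2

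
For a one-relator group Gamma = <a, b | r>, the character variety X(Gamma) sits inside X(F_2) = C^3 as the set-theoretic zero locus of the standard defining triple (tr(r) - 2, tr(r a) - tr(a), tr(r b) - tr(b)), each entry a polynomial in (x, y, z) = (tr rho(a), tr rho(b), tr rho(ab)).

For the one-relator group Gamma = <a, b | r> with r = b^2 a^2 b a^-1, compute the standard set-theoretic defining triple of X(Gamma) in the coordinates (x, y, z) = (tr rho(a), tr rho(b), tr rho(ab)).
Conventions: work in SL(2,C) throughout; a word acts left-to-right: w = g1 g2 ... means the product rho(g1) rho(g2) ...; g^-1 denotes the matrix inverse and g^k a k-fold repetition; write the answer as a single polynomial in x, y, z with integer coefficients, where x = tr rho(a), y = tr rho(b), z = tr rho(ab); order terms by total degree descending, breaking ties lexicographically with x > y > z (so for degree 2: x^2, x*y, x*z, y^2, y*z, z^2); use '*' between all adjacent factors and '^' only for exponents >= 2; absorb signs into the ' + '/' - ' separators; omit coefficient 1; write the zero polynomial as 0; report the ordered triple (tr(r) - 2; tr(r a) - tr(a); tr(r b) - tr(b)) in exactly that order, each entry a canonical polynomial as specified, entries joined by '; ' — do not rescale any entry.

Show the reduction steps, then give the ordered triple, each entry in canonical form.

tr(a^2 b) = tr(a)*tr(b a) - tr(b)   [square of a] = x*z - y
tr(a^2) = tr(a)*tr(a) - tr(1)   [square of a] = x^2 - 2
tr(b a^2 b) = tr(b)*tr(a^2 b) - tr(a^2)   [square of b] = x*y*z - x^2 - y^2 + 2
tr(b^2 a^2 b) = tr(b)*tr(b a^2 b) - tr(b a^2)   [square of b] = x*y^2*z - x^2*y - y^3 - x*z + 3*y
tr(a b a b) = tr(a b)*tr(a b) - tr(1)   [split at a repeated a] = z^2 - 2
tr(b a b^2 a) = tr(b)*tr(a b a b) - tr(a b a)   [square of b] = y*z^2 - x*z - y
tr(a b^2) = tr(b)*tr(a b) - tr(a)   [square of b] = y*z - x
tr(b a b^2) = tr(b)*tr(a b^2) - tr(a b)   [square of b] = y^2*z - x*y - z
tr(b^2 a^2 b a) = tr(a)*tr(b a b^2 a) - tr(b a b^2)   [square of a] = x*y*z^2 - x^2*z - y^2*z + z
tr(b^2 a^2 b a^-1) = tr(b^2 a^2 b)*tr(a) - tr(b^2 a^2 b a)   [inverse elimination on a] = x^2*y^2*z - x^3*y - x*y^3 - x*y*z^2 + y^2*z + 3*x*y - z
tr(b^3 a^2 b) = tr(b)*tr(b^2 a^2 b) - tr(b^2 a^2)  (reduce the b square) = x*y^3*z - x^2*y^2 - y^4 - 2*x*y*z + x^2 + 4*y^2 - 2
tr(a^2 b a b) = tr(a)*tr(b a b a) - tr(b a b)  (reduce the a square) = x*z^2 - y*z - x
tr(b^3 a^2 b a) = tr(b)*tr(a^2 b a b^2) - tr(a^2 b a b)  (reduce the b square) = x*y^2*z^2 - x^2*y*z - y^3*z - x*z^2 + 2*y*z + x
tr(b^2 a^2 b a^-1 b) = tr(b^3 a^2 b)*tr(a) - tr(b^3 a^2 b a)  (eliminate a^-1) = x^2*y^3*z - x^3*y^2 - x*y^4 - x*y^2*z^2 - x^2*y*z + y^3*z + x^3 + 4*x*y^2 + x*z^2 - 2*y*z - 3*x
assemble the triple (tr(r) - 2; tr(r a) - x; tr(r b) - y)

x^2*y^2*z - x^3*y - x*y^3 - x*y*z^2 + y^2*z + 3*x*y - z - 2; x*y^2*z - x^2*y - y^3 - x*z - x + 3*y; x^2*y^3*z - x^3*y^2 - x*y^4 - x*y^2*z^2 - x^2*y*z + y^3*z + x^3 + 4*x*y^2 + x*z^2 - 2*y*z - 3*x - y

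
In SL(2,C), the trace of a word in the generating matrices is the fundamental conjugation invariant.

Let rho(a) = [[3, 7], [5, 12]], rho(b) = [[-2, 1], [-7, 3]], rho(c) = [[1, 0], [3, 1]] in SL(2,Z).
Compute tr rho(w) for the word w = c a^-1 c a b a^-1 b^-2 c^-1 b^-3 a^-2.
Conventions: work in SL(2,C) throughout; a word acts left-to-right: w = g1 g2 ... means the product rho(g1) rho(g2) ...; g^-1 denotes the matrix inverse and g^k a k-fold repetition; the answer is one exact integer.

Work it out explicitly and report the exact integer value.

-6926432

rho(c) = [[1, 0], [3, 1]]
... * rho(a^-1) = [[12, -7], [-5, 3]]  ->  [[12, -7], [31, -18]]
... * rho(c) = [[1, 0], [3, 1]]  ->  [[-9, -7], [-23, -18]]
... * rho(a) = [[3, 7], [5, 12]]  ->  [[-62, -147], [-159, -377]]
... * rho(b) = [[-2, 1], [-7, 3]]  ->  [[1153, -503], [2957, -1290]]
... * rho(a^-1) = [[12, -7], [-5, 3]]  ->  [[16351, -9580], [41934, -24569]]
... * rho(b^-1) = [[3, -1], [7, -2]]  ->  [[-18007, 2809], [-46181, 7204]]
... * rho(b^-1) = [[3, -1], [7, -2]]  ->  [[-34358, 12389], [-88115, 31773]]
... * rho(c^-1) = [[1, 0], [-3, 1]]  ->  [[-71525, 12389], [-183434, 31773]]
... * rho(b^-1) = [[3, -1], [7, -2]]  ->  [[-127852, 46747], [-327891, 119888]]
... * rho(b^-1) = [[3, -1], [7, -2]]  ->  [[-56327, 34358], [-144457, 88115]]
... * rho(b^-1) = [[3, -1], [7, -2]]  ->  [[71525, -12389], [183434, -31773]]
... * rho(a^-1) = [[12, -7], [-5, 3]]  ->  [[920245, -537842], [2360073, -1379357]]
... * rho(a^-1) = [[12, -7], [-5, 3]]  ->  [[13732150, -8055241], [35217661, -20658582]]
tr = 13732150 + -20658582 = -6926432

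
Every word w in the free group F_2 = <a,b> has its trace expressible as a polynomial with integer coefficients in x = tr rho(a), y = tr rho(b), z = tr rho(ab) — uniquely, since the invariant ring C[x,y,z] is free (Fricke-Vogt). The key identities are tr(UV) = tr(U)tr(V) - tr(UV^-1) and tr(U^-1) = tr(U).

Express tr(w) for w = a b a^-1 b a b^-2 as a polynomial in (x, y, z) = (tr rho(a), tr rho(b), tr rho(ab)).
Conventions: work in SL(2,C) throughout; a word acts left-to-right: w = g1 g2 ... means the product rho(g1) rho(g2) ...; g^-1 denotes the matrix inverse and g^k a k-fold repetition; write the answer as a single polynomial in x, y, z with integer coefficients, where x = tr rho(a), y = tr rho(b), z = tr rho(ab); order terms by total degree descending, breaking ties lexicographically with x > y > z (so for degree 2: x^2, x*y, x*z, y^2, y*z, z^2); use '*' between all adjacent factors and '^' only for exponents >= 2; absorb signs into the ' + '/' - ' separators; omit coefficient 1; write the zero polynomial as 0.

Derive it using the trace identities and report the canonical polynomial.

x^2*y^3*z - x^3*y^2 - x*y^4 - 2*x*y^2*z^2 + y^3*z + y*z^3 + x^3 + 5*x*y^2 + x*z^2 - 4*y*z - 3*x

trace(b^2 a) = trace(b) * trace(a b) - trace(a)  (reduce the b square) = y*z - x
use: trace(b^2) = trace(b) * trace(b) - trace(1)  (reduce the b square) = y^2 - 2
use: trace(a b^2 a) = trace(a) * trace(b^2 a) - trace(b^2)  (reduce the a square) = x*y*z - x^2 - y^2 + 2
trace(a b a b) = trace(a b) * trace(a b) - trace(1)  (split on a) = z^2 - 2
use: trace(a b a) = trace(a) * trace(b a) - trace(b)  (reduce the a square) = x*z - y
use: trace(a b^2 a b) = trace(b) * trace(a b a b) - trace(a b a)  (reduce the b square) = y*z^2 - x*z - y
trace(b a b^-1 a b) = trace(a b^2 a) * trace(b) - trace(a b^2 a b)  (eliminate b^-1) = x*y^2*z - x^2*y - y^3 - y*z^2 + x*z + 3*y
trace(a b a b a) = trace(a) * trace(b a b a) - trace(b a b)  (reduce the a square) = x*z^2 - y*z - x
trace(a b a b a b) = trace(a b a b) * trace(a b) - trace(b a)  (split on a) = z^3 - 3*z
trace(b a b^-1 a b a) = trace(a b a b a) * trace(b) - trace(a b a b a b)  (eliminate b^-1) = x*y*z^2 - y^2*z - z^3 - x*y + 3*z
apply: trace(b^-1 a b a^-1 b a) = trace(b a b^-1 a b) * trace(a) - trace(b a b^-1 a b a)  (eliminate a^-1) = x^2*y^2*z - x^3*y - x*y^3 - 2*x*y*z^2 + x^2*z + y^2*z + z^3 + 4*x*y - 3*z
trace(a b a^-1 b a) = trace(b a^2 b) * trace(a) - trace(b a^2 b a)  (eliminate a^-1) = x^2*y*z - x^3 - x*y^2 - x*z^2 + y*z + 3*x
trace(a b a^-1 b a b^-2) = trace(b^-1 a b a^-1 b a) * trace(b) - trace(b^-1 a b a^-1 b a b)  (eliminate b^-1) = x^2*y^3*z - x^3*y^2 - x*y^4 - 2*x*y^2*z^2 + y^3*z + y*z^3 + x^3 + 5*x*y^2 + x*z^2 - 4*y*z - 3*x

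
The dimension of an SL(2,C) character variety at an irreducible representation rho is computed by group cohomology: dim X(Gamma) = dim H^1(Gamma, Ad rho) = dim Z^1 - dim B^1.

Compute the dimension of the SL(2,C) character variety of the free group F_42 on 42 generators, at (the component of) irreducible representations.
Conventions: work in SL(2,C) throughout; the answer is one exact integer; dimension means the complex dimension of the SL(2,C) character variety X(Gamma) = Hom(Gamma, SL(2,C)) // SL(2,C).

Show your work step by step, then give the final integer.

123

The free group F_42: 42 generators, no relators.
So Z^1 = (sl_2)^42 in full: dim Z^1 = 126.
dim B^1 = 3: the coboundary map is injective because an irreducible image has centralizer 0 in sl_2.
dim H^1 = 126 - 3 = 123, which is dim X.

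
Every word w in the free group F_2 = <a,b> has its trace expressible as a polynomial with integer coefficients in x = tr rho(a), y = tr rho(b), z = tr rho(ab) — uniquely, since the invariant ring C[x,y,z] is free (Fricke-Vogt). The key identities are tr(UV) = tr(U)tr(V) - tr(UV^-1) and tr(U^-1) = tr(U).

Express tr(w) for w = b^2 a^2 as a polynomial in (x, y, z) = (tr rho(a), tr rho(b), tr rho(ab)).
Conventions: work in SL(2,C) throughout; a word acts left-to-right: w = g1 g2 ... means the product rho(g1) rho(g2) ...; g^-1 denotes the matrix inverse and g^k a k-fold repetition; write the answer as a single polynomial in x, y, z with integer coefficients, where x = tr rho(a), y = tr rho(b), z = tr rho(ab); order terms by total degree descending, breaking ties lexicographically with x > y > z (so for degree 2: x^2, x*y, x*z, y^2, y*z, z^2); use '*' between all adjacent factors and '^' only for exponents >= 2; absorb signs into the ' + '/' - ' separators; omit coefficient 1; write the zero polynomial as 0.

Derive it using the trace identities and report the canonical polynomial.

x*y*z - x^2 - y^2 + 2

trace(a^2 b) = trace(a)*trace(b a) - trace(b)  (reduce the a square) = x*z - y
trace(a^2) = trace(a)*trace(a) - trace(1)  (reduce the a square) = x^2 - 2
trace(b^2 a^2) = trace(b)*trace(a^2 b) - trace(a^2)  (reduce the b square) = x*y*z - x^2 - y^2 + 2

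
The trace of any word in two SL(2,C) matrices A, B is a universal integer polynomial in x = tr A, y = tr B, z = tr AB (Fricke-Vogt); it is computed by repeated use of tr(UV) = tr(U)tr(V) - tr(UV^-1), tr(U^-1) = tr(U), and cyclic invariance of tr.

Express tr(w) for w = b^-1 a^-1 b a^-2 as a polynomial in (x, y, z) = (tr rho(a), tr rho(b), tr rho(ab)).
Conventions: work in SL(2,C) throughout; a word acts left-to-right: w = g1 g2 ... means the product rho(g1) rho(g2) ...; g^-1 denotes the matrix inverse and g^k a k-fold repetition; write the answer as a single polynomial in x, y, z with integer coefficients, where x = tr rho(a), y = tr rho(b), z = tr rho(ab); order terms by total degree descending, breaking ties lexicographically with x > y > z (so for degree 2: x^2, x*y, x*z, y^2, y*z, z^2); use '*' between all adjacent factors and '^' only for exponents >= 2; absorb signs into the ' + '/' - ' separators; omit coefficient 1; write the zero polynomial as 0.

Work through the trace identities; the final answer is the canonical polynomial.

x^2*y*z - x*y^2 - x*z^2 + x

trace(a^-1) = trace(a) = x
trace(a b a) = trace(a)*trace(b a) - trace(b)  (reduce the a square) = x*z - y
trace(a b a b) = trace(a b)*trace(a b) - trace(1)  (split on a) = z^2 - 2
trace(b^-1 a b a) = trace(a b a)*trace(b) - trace(a b a b)  (eliminate b^-1) = x*y*z - y^2 - z^2 + 2
trace(b a^-1 b^-1 a) = trace(b^-1 a b)*trace(a) - trace(b^-1 a b a)  (eliminate a^-1) = -x*y*z + x^2 + y^2 + z^2 - 2
trace(b^-1 a^-1 b a^-1) = trace(b a^-1 b^-1)*trace(a) - trace(b a^-1 b^-1 a)  (eliminate a^-1) = x*y*z - y^2 - z^2 + 2
trace(b^-1 a^-1 b a^-2) = trace(b^-1 a^-1 b a^-1)*trace(a) - trace(b^-1 a^-1 b)  (eliminate a^-1) = x^2*y*z - x*y^2 - x*z^2 + x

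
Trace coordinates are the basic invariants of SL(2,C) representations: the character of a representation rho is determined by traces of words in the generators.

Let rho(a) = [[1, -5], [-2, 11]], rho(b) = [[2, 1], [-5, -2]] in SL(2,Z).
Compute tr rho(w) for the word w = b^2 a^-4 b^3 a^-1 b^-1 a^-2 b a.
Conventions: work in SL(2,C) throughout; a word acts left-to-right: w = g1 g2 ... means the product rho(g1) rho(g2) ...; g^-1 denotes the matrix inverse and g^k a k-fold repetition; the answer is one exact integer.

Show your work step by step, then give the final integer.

rho(b) = [[2, 1], [-5, -2]]
... * rho(b) = [[2, 1], [-5, -2]]  ->  [[-1, 0], [0, -1]]
... * rho(a^-1) = [[11, 5], [2, 1]]  ->  [[-11, -5], [-2, -1]]
... * rho(a^-1) = [[11, 5], [2, 1]]  ->  [[-131, -60], [-24, -11]]
... * rho(a^-1) = [[11, 5], [2, 1]]  ->  [[-1561, -715], [-286, -131]]
... * rho(a^-1) = [[11, 5], [2, 1]]  ->  [[-18601, -8520], [-3408, -1561]]
... * rho(b) = [[2, 1], [-5, -2]]  ->  [[5398, -1561], [989, -286]]
... * rho(b) = [[2, 1], [-5, -2]]  ->  [[18601, 8520], [3408, 1561]]
... * rho(b) = [[2, 1], [-5, -2]]  ->  [[-5398, 1561], [-989, 286]]
... * rho(a^-1) = [[11, 5], [2, 1]]  ->  [[-56256, -25429], [-10307, -4659]]
... * rho(b^-1) = [[-2, -1], [5, 2]]  ->  [[-14633, 5398], [-2681, 989]]
... * rho(a^-1) = [[11, 5], [2, 1]]  ->  [[-150167, -67767], [-27513, -12416]]
... * rho(a^-1) = [[11, 5], [2, 1]]  ->  [[-1787371, -818602], [-327475, -149981]]
... * rho(b) = [[2, 1], [-5, -2]]  ->  [[518268, -150167], [94955, -27513]]
... * rho(a) = [[1, -5], [-2, 11]]  ->  [[818602, -4243177], [149981, -777418]]
tr = 818602 + -777418 = 41184

41184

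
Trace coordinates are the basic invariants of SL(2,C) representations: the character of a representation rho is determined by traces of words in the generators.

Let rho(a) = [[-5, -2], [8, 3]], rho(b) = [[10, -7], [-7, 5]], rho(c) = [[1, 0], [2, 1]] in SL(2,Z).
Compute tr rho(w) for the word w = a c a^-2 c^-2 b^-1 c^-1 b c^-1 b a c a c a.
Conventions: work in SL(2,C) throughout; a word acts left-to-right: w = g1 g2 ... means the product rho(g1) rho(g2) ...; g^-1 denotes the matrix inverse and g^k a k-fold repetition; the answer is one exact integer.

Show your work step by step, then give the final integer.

-7277415

rho(a) = [[-5, -2], [8, 3]]
... * rho(c) = [[1, 0], [2, 1]]  ->  [[-9, -2], [14, 3]]
... * rho(a^-1) = [[3, 2], [-8, -5]]  ->  [[-11, -8], [18, 13]]
... * rho(a^-1) = [[3, 2], [-8, -5]]  ->  [[31, 18], [-50, -29]]
... * rho(c^-1) = [[1, 0], [-2, 1]]  ->  [[-5, 18], [8, -29]]
... * rho(c^-1) = [[1, 0], [-2, 1]]  ->  [[-41, 18], [66, -29]]
... * rho(b^-1) = [[5, 7], [7, 10]]  ->  [[-79, -107], [127, 172]]
... * rho(c^-1) = [[1, 0], [-2, 1]]  ->  [[135, -107], [-217, 172]]
... * rho(b) = [[10, -7], [-7, 5]]  ->  [[2099, -1480], [-3374, 2379]]
... * rho(c^-1) = [[1, 0], [-2, 1]]  ->  [[5059, -1480], [-8132, 2379]]
... * rho(b) = [[10, -7], [-7, 5]]  ->  [[60950, -42813], [-97973, 68819]]
... * rho(a) = [[-5, -2], [8, 3]]  ->  [[-647254, -250339], [1040417, 402403]]
... * rho(c) = [[1, 0], [2, 1]]  ->  [[-1147932, -250339], [1845223, 402403]]
... * rho(a) = [[-5, -2], [8, 3]]  ->  [[3736948, 1544847], [-6006891, -2483237]]
... * rho(c) = [[1, 0], [2, 1]]  ->  [[6826642, 1544847], [-10973365, -2483237]]
... * rho(a) = [[-5, -2], [8, 3]]  ->  [[-21774434, -9018743], [35000929, 14497019]]
tr = -21774434 + 14497019 = -7277415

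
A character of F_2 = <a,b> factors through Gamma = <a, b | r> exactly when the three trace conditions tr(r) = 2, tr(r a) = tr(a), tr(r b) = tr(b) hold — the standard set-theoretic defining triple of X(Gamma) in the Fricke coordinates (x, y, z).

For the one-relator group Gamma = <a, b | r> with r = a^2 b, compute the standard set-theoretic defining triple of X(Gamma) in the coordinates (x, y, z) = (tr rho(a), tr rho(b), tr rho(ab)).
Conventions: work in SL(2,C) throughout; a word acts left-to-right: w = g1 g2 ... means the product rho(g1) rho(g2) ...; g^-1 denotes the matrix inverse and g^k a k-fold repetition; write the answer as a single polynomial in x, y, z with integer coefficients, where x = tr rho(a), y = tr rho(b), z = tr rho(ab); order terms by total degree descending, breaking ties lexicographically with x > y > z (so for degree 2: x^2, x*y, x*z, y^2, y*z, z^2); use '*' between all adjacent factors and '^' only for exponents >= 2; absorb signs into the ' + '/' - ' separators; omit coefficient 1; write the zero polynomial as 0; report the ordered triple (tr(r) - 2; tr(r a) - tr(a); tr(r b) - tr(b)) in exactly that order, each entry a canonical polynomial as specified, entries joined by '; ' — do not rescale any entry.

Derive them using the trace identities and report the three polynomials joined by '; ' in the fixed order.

trace(a^2 b) = trace(a) * trace(b a) - trace(b) = x*z - y
trace(a^2 b a) = trace(a) * trace(b a^2) - trace(b a) = x^2*z - x*y - z
trace(b^2 a) = trace(b) * trace(a b) - trace(a)  (reduce the b square) = y*z - x
trace(b^2) = trace(b) * trace(b) - trace(1)  (reduce the b square) = y^2 - 2
trace(a^2 b^2) = trace(a) * trace(b^2 a) - trace(b^2)  (reduce the a square) = x*y*z - x^2 - y^2 + 2
assemble the triple (trace(r) - 2; trace(r a) - x; trace(r b) - y)

x*z - y - 2; x^2*z - x*y - x - z; x*y*z - x^2 - y^2 - y + 2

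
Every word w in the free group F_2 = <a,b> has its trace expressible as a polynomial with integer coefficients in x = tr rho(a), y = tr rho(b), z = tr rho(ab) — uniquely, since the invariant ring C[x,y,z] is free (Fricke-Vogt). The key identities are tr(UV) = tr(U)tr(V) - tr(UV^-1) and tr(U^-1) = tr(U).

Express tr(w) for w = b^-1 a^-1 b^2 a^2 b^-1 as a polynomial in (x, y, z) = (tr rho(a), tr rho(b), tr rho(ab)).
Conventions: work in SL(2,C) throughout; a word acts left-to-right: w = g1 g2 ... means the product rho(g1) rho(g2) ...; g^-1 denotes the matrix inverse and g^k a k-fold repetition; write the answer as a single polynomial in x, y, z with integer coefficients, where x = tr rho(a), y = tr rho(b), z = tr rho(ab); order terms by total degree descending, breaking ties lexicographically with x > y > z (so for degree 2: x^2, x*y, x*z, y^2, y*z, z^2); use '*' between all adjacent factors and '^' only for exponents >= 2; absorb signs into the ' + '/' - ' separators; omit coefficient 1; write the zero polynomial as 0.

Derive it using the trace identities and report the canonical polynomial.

trace(b a^2) = trace(a) trace(b a) - trace(b)   [square of a] = x*z - y
next, trace(a^2) = trace(a) trace(a) - trace(1)   [square of a] = x^2 - 2
trace(a b^2 a) = trace(b) trace(a^2 b) - trace(a^2)   [square of b] = x*y*z - x^2 - y^2 + 2
trace(a b^2) = trace(b) trace(a b) - trace(a)   [square of b] = y*z - x
and trace(a b^2 a^2) = trace(a) trace(a b^2 a) - trace(a b^2)   [square of a] = x^2*y*z - x^3 - x*y^2 - y*z + 3*x
and trace(b a b a) = trace(a b) trace(a b) - trace(1)   [split at a repeated a] = z^2 - 2
and trace(a^2 b a b) = trace(a) trace(b a b a) - trace(b a b)   [square of a] = x*z^2 - y*z - x
next, trace(a^2 b a) = trace(a) trace(b a^2) - trace(b a)   [square of a] = x^2*z - x*y - z
and trace(a b^2 a^2 b) = trace(b) trace(a^2 b a b) - trace(a^2 b a)   [square of b] = x*y*z^2 - x^2*z - y^2*z + z
trace(b^2 a^2 b^-1 a) = trace(a b^2 a^2) trace(b) - trace(a b^2 a^2 b)   [inverse elimination on b] = x^2*y^2*z - x^3*y - x*y^3 - x*y*z^2 + x^2*z + 3*x*y - z
and trace(b^-1 a^-1 b^2 a^2) = trace(b^2 a^2 b^-1) trace(a) - trace(b^2 a^2 b^-1 a)   [inverse elimination on a] = -x^2*y^2*z + x^3*y + x*y^3 + x*y*z^2 - 4*x*y + z
next, trace(b^-1 a^-1 b^2 a^2 b^-1) = trace(b^-1 a^-1 b^2 a^2) trace(b) - trace(b^-1 a^-1 b^2 a^2 b)   [inverse elimination on b] = -x^2*y^3*z + x^3*y^2 + x*y^4 + x*y^2*z^2 - 4*x*y^2 + x

-x^2*y^3*z + x^3*y^2 + x*y^4 + x*y^2*z^2 - 4*x*y^2 + x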